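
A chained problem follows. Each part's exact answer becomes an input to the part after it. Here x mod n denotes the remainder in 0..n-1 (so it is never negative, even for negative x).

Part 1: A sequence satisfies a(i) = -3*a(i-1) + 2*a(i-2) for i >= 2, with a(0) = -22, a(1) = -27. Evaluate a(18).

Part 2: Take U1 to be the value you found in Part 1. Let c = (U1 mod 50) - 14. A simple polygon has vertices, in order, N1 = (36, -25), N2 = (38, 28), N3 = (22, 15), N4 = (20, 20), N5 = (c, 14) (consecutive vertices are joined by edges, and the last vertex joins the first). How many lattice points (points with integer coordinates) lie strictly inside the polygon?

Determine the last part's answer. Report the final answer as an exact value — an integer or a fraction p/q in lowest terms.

961

Part 1: a(2) = -3*(-27) + 2*(-22) = 37; iterating: a(2)=37, a(3)=-165, a(4)=569, a(5)=-2037, a(6)=7249, a(7)=-25821, a(8)=91961, a(9)=-327525, a(10)=1166497, a(11)=-4154541, a(12)=14796617, a(13)=-52698933, a(14)=187690033, a(15)=-668467965, a(16)=2380783961, a(17)=-8479287813, a(18)=30199431361; answer 30199431361
Part 2: U1 = 30199431361; c = -3; cross terms: (36*28 - 38*-25)=1958, (38*15 - 22*28)=-46, (22*20 - 20*15)=140, (20*14 - -3*20)=340, (-3*-25 - 36*14)=-429; twice the area = |1963| = 1963; area = 1963/2; boundary points = 1 + 1 + 1 + 1 + 39 = 43; strictly interior points = area - boundary/2 + 1 = 961; answer 961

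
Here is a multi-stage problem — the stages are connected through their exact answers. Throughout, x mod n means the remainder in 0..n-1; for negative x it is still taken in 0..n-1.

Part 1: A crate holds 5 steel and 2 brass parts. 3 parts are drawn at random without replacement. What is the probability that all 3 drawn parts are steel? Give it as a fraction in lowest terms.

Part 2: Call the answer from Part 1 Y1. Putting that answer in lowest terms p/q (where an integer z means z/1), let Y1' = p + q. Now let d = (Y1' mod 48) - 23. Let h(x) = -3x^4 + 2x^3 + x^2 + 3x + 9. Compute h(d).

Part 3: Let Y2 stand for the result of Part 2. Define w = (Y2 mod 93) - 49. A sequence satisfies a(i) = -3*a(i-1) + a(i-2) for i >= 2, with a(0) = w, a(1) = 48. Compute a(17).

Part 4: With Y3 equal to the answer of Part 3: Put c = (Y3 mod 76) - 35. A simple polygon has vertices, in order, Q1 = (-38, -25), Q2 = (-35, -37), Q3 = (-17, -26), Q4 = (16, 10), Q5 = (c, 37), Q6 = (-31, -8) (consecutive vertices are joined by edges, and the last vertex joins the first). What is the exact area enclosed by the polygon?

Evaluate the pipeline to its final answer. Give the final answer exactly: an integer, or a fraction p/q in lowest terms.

1868

Part 1: total draws C(7,3) = 35; favorable C(5,3) = 10; P = 2/7; answer 2/7
Part 2: Y1 = 2/7; threaded value p + q = 9; d = -14; -3*(-14)^4 + 2*(-14)^3 + 1*(-14)^2 + 3*(-14)^1 + 9 = (-115248) + (-5488) + (196) + (-42) + (9) = -120573; answer -120573
Part 3: Y2 = -120573; w = -1; a(2) = -3*(48) + 1*(-1) = -145; iterating: a(2)=-145, a(3)=483, a(4)=-1594, a(5)=5265, a(6)=-17389, a(7)=57432, a(8)=-189685, a(9)=626487, a(10)=-2069146, a(11)=6833925, a(12)=-22570921, a(13)=74546688, a(14)=-246210985, a(15)=813179643, a(16)=-2685749914, a(17)=8870429385; answer 8870429385
Part 4: Y3 = 8870429385; c = -26; cross terms: (-38*-37 - -35*-25)=531, (-35*-26 - -17*-37)=281, (-17*10 - 16*-26)=246, (16*37 - -26*10)=852, (-26*-8 - -31*37)=1355, (-31*-25 - -38*-8)=471; twice the area = |3736| = 3736; area = 1868; answer 1868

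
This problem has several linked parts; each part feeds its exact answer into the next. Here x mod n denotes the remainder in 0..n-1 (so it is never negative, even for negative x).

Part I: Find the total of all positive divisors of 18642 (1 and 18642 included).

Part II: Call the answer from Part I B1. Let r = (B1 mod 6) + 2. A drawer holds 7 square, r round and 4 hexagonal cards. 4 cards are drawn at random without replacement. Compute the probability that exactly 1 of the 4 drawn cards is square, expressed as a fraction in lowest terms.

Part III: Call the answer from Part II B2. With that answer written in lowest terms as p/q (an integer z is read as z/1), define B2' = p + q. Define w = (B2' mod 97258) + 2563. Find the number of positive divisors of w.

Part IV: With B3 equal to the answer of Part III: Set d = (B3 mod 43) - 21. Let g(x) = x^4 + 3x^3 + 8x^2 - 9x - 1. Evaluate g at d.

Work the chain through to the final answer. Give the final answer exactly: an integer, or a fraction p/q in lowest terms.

71246

Part I: 18642 = 2 * 3 * 13 * 239; sigma = (1 + 2) * (1 + 3) * (1 + 13) * (1 + 239) = 3 * 4 * 14 * 240 = 40320; answer 40320
Part II: B1 = 40320; r = 2; total draws C(13,4) = 715; favorable C(7,1)*C(6,3) = 140; P = 28/143; answer 28/143
Part III: B2 = 28/143; threaded value p + q = 171; w = 2734; 2734 = 2 * 1367; number of divisors = (1+1) * (1+1) = 4; answer 4
Part IV: B3 = 4; d = -17; 1*(-17)^4 + 3*(-17)^3 + 8*(-17)^2 - 9*(-17)^1 - 1 = (83521) + (-14739) + (2312) + (153) + (-1) = 71246; answer 71246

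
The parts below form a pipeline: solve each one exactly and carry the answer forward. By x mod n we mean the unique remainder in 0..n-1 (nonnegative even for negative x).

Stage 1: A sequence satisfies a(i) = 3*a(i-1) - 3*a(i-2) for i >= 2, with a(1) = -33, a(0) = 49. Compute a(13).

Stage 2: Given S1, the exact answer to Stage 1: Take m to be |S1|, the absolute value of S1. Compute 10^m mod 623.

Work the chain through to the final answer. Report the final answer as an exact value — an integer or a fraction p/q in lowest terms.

Stage 1: a(2) = 3*(-33) - 3*(49) = -246; iterating: a(2)=-246, a(3)=-639, a(4)=-1179, a(5)=-1620, a(6)=-1323, a(7)=891, a(8)=6642, a(9)=17253, a(10)=31833, a(11)=43740, a(12)=35721, a(13)=-24057; answer -24057
Stage 2: S1 = -24057; m = 24057; squarings mod 623: 10^1=10, 10^2=100, 10^4=32, 10^8=401, 10^16=67, 10^32=128, 10^64=186, 10^128=331, 10^256=536, 10^512=93, 10^1024=550, 10^2048=345, 10^4096=32, 10^8192=401, 10^16384=67; 10^24057 = 10^1 * 10^8 * 10^16 * 10^32 * 10^64 * 10^128 * 10^256 * 10^1024 * 10^2048 * 10^4096 * 10^16384 = 34 (mod 623); answer 34

34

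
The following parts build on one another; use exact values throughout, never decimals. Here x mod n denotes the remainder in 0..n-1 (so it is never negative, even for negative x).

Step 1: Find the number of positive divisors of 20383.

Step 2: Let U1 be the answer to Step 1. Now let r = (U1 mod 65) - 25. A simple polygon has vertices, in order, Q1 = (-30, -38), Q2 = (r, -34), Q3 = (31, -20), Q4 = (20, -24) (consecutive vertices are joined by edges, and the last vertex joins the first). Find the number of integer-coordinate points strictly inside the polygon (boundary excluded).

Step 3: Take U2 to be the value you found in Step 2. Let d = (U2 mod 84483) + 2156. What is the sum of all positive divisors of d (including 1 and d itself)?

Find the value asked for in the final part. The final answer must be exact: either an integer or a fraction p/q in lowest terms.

3276

Step 1: 20383 = 11 * 17 * 109; number of divisors = (1+1) * (1+1) * (1+1) = 8; answer 8
Step 2: U1 = 8; r = -17; cross terms: (-30*-34 - -17*-38)=374, (-17*-20 - 31*-34)=1394, (31*-24 - 20*-20)=-344, (20*-38 - -30*-24)=-1480; twice the area = |-56| = 56; area = 28; boundary points = 1 + 2 + 1 + 2 = 6; strictly interior points = area - boundary/2 + 1 = 26; answer 26
Step 3: U2 = 26; d = 2182; 2182 = 2 * 1091; sigma = (1 + 2) * (1 + 1091) = 3 * 1092 = 3276; answer 3276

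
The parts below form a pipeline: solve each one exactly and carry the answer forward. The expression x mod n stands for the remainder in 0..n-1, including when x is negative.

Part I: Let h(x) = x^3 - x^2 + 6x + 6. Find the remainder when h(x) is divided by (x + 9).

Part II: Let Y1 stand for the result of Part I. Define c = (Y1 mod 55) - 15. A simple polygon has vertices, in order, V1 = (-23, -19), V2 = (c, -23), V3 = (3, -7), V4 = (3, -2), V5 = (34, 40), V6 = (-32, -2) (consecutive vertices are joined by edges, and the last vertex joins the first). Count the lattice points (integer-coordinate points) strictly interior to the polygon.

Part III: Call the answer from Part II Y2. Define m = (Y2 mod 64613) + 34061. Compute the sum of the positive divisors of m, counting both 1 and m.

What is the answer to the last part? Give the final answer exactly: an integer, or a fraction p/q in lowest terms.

Part I: remainder = value at the root: 1*(-9)^3 - 1*(-9)^2 + 6*(-9)^1 + 6 = (-729) + (-81) + (-54) + (6) = -858; answer -858
Part II: Y1 = -858; c = 7; cross terms: (-23*-23 - 7*-19)=662, (7*-7 - 3*-23)=20, (3*-2 - 3*-7)=15, (3*40 - 34*-2)=188, (34*-2 - -32*40)=1212, (-32*-19 - -23*-2)=562; twice the area = |2659| = 2659; area = 2659/2; boundary points = 2 + 4 + 5 + 1 + 6 + 1 = 19; strictly interior points = area - boundary/2 + 1 = 1321; answer 1321
Part III: Y2 = 1321; m = 35382; 35382 = 2 * 3 * 5897; sigma = (1 + 2) * (1 + 3) * (1 + 5897) = 3 * 4 * 5898 = 70776; answer 70776

70776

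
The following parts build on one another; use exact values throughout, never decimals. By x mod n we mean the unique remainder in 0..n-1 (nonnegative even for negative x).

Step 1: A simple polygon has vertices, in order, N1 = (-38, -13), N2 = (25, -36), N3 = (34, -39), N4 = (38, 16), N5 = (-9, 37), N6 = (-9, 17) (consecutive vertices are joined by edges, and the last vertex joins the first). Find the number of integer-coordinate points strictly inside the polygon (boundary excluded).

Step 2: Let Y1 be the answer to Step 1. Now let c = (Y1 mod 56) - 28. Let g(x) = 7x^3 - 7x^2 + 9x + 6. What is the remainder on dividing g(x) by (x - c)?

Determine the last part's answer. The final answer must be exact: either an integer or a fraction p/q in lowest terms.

-96

Step 1: cross terms: (-38*-36 - 25*-13)=1693, (25*-39 - 34*-36)=249, (34*16 - 38*-39)=2026, (38*37 - -9*16)=1550, (-9*17 - -9*37)=180, (-9*-13 - -38*17)=763; twice the area = |6461| = 6461; area = 6461/2; boundary points = 1 + 3 + 1 + 1 + 20 + 1 = 27; strictly interior points = area - boundary/2 + 1 = 3218; answer 3218
Step 2: Y1 = 3218; c = -2; remainder = value at the root: 7*(-2)^3 - 7*(-2)^2 + 9*(-2)^1 + 6 = (-56) + (-28) + (-18) + (6) = -96; answer -96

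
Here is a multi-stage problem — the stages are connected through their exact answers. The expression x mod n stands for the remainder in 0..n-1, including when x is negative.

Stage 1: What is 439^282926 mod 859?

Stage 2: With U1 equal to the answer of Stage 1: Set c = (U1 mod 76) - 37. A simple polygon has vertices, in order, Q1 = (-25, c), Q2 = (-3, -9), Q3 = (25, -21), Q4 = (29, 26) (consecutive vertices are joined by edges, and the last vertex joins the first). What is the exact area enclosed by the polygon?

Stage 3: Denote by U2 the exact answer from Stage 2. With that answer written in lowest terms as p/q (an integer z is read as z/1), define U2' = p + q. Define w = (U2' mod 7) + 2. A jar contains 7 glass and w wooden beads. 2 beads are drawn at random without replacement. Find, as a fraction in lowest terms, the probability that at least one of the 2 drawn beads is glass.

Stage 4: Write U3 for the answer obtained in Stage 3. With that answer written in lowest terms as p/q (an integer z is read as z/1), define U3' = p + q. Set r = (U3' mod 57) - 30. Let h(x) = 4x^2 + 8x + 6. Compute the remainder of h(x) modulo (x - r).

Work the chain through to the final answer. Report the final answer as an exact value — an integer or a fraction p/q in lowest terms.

2

Stage 1: squarings mod 859: 439^1=439, 439^2=305, 439^4=253, 439^8=443, 439^16=397, 439^32=412, 439^64=521, 439^128=856, 439^256=9, 439^512=81, 439^1024=548, 439^2048=513, 439^4096=315, 439^8192=440, 439^16384=325, 439^32768=827, 439^65536=165, 439^131072=596, 439^262144=449; 439^282926 = 439^2 * 439^4 * 439^8 * 439^32 * 439^256 * 439^4096 * 439^16384 * 439^262144 = 369 (mod 859); answer 369
Stage 2: U1 = 369; c = 28; cross terms: (-25*-9 - -3*28)=309, (-3*-21 - 25*-9)=288, (25*26 - 29*-21)=1259, (29*28 - -25*26)=1462; twice the area = |3318| = 3318; area = 1659; answer 1659
Stage 3: U2 = 1659; threaded value p + q = 1660; w = 3; total draws C(10,2) = 45; complement C(3,2) = 3; favorable 45 - 3 = 42; P = 14/15; answer 14/15
Stage 4: U3 = 14/15; threaded value p + q = 29; r = -1; remainder = value at the root: 4*(-1)^2 + 8*(-1)^1 + 6 = (4) + (-8) + (6) = 2; answer 2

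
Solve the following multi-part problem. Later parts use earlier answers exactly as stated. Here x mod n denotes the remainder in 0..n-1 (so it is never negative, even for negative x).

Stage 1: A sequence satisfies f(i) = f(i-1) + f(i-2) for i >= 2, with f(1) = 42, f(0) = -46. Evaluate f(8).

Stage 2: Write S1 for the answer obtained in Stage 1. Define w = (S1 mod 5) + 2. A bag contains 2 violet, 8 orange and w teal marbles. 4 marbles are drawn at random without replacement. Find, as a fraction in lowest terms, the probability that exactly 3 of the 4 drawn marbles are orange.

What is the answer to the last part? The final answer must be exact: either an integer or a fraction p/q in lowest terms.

16/65

Stage 1: f(2) = 1*(42) + 1*(-46) = -4; iterating: f(2)=-4, f(3)=38, f(4)=34, f(5)=72, f(6)=106, f(7)=178, f(8)=284; answer 284
Stage 2: S1 = 284; w = 6; total draws C(16,4) = 1820; favorable C(8,3)*C(8,1) = 448; P = 16/65; answer 16/65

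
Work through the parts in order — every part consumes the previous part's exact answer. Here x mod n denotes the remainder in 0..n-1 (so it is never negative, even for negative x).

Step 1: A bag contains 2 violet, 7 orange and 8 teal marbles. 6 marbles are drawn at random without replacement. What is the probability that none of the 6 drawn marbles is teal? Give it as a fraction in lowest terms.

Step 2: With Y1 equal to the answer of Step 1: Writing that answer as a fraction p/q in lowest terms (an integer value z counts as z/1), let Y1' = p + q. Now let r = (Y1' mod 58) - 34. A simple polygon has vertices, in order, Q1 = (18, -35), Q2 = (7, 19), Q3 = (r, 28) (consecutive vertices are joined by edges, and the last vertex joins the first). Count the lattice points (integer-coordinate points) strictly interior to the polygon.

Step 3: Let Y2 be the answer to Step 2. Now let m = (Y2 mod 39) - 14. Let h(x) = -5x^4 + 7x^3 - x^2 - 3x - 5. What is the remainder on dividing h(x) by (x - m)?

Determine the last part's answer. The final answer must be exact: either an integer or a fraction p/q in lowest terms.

-57075

Step 1: total draws C(17,6) = 12376; favorable C(9,6) = 84; P = 3/442; answer 3/442
Step 2: Y1 = 3/442; threaded value p + q = 445; r = 5; cross terms: (18*19 - 7*-35)=587, (7*28 - 5*19)=101, (5*-35 - 18*28)=-679; twice the area = |9| = 9; area = 9/2; boundary points = 1 + 1 + 1 = 3; strictly interior points = area - boundary/2 + 1 = 4; answer 4
Step 3: Y2 = 4; m = -10; remainder = value at the root: -5*(-10)^4 + 7*(-10)^3 - 1*(-10)^2 - 3*(-10)^1 - 5 = (-50000) + (-7000) + (-100) + (30) + (-5) = -57075; answer -57075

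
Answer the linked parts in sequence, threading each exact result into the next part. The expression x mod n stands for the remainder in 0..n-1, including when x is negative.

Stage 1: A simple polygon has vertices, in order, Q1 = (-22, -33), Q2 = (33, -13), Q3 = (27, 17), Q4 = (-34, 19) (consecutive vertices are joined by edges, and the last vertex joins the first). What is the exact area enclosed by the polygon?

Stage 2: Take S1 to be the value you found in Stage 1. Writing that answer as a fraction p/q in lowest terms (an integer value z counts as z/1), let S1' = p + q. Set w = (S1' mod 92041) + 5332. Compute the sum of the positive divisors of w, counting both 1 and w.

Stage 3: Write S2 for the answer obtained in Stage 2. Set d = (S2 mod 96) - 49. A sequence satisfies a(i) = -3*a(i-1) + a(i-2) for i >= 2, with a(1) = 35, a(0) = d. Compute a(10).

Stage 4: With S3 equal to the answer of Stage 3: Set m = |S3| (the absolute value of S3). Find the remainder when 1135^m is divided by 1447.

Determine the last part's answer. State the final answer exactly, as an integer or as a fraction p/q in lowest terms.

Stage 1: cross terms: (-22*-13 - 33*-33)=1375, (33*17 - 27*-13)=912, (27*19 - -34*17)=1091, (-34*-33 - -22*19)=1540; twice the area = |4918| = 4918; area = 2459; answer 2459
Stage 2: S1 = 2459; threaded value p + q = 2460; w = 7792; 7792 = 2^4 * 487; sigma = (1 + 2 + 4 + 8 + 16) * (1 + 487) = 31 * 488 = 15128; answer 15128
Stage 3: S2 = 15128; d = 7; a(2) = -3*(35) + 1*(7) = -98; iterating: a(2)=-98, a(3)=329, a(4)=-1085, a(5)=3584, a(6)=-11837, a(7)=39095, a(8)=-129122, a(9)=426461, a(10)=-1408505; answer -1408505
Stage 4: S3 = -1408505; m = 1408505; squarings mod 1447: 1135^1=1135, 1135^2=395, 1135^4=1196, 1135^8=780, 1135^16=660, 1135^32=53, 1135^64=1362, 1135^128=1437, 1135^256=100, 1135^512=1318, 1135^1024=724, 1135^2048=362, 1135^4096=814, 1135^8192=1317, 1135^16384=983, 1135^32768=1140, 1135^65536=194, 1135^131072=14, 1135^262144=196, 1135^524288=794, 1135^1048576=991; 1135^1408505 = 1135^1 * 1135^8 * 1135^16 * 1135^32 * 1135^64 * 1135^128 * 1135^256 * 1135^1024 * 1135^2048 * 1135^4096 * 1135^8192 * 1135^16384 * 1135^65536 * 1135^262144 * 1135^1048576 = 404 (mod 1447); answer 404

404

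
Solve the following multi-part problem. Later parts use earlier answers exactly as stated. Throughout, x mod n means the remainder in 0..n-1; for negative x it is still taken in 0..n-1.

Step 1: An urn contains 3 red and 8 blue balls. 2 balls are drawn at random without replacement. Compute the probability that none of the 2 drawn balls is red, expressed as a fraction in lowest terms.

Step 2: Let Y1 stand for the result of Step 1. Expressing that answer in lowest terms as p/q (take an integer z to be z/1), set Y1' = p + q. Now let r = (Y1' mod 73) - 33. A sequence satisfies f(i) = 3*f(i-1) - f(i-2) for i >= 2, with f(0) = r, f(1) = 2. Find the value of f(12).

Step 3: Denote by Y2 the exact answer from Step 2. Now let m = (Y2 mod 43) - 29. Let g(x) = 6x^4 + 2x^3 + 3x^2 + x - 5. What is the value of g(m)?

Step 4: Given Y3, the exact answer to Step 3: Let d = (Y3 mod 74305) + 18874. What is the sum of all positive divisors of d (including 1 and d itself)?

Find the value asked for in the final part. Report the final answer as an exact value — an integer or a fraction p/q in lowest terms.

67236

Step 1: total draws C(11,2) = 55; favorable C(8,2) = 28; P = 28/55; answer 28/55
Step 2: Y1 = 28/55; threaded value p + q = 83; r = -23; f(2) = 3*(2) - 1*(-23) = 29; iterating: f(2)=29, f(3)=85, f(4)=226, f(5)=593, f(6)=1553, f(7)=4066, f(8)=10645, f(9)=27869, f(10)=72962, f(11)=191017, f(12)=500089; answer 500089
Step 3: Y2 = 500089; m = 13; 6*(13)^4 + 2*(13)^3 + 3*(13)^2 + 1*(13)^1 - 5 = (171366) + (4394) + (507) + (13) + (-5) = 176275; answer 176275
Step 4: Y3 = 176275; d = 46539; 46539 = 3^2 * 5171; sigma = (1 + 3 + 9) * (1 + 5171) = 13 * 5172 = 67236; answer 67236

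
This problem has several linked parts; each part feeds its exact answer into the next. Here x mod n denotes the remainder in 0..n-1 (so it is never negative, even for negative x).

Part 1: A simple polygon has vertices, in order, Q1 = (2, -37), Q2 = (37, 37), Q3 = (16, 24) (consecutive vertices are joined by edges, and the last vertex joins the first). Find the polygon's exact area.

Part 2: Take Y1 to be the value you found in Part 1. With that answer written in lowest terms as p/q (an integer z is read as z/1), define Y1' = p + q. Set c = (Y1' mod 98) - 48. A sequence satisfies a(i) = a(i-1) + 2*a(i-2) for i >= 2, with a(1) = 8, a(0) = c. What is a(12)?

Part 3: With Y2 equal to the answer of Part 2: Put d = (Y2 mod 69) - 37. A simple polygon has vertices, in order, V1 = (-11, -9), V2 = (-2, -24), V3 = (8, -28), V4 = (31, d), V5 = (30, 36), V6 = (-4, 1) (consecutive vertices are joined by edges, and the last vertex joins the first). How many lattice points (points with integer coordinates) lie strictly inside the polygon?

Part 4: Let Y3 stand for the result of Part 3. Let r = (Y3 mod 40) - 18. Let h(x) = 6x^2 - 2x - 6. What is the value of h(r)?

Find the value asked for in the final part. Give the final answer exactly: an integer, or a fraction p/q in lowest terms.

14

Part 1: cross terms: (2*37 - 37*-37)=1443, (37*24 - 16*37)=296, (16*-37 - 2*24)=-640; twice the area = |1099| = 1099; area = 1099/2; answer 1099/2
Part 2: Y1 = 1099/2; threaded value p + q = 1101; c = -25; a(2) = 1*(8) + 2*(-25) = -42; iterating: a(2)=-42, a(3)=-26, a(4)=-110, a(5)=-162, a(6)=-382, a(7)=-706, a(8)=-1470, a(9)=-2882, a(10)=-5822, a(11)=-11586, a(12)=-23230; answer -23230
Part 3: Y2 = -23230; d = -14; cross terms: (-11*-24 - -2*-9)=246, (-2*-28 - 8*-24)=248, (8*-14 - 31*-28)=756, (31*36 - 30*-14)=1536, (30*1 - -4*36)=174, (-4*-9 - -11*1)=47; twice the area = |3007| = 3007; area = 3007/2; boundary points = 3 + 2 + 1 + 1 + 1 + 1 = 9; strictly interior points = area - boundary/2 + 1 = 1500; answer 1500
Part 4: Y3 = 1500; r = 2; 6*(2)^2 - 2*(2)^1 - 6 = (24) + (-4) + (-6) = 14; answer 14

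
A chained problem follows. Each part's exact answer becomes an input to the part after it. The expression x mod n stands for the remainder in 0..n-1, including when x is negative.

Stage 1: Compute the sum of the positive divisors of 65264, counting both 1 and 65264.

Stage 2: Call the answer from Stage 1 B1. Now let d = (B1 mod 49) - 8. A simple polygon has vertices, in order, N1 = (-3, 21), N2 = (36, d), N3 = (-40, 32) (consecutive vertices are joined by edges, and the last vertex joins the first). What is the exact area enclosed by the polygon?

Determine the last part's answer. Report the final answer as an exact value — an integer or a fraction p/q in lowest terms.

237/2

Stage 1: 65264 = 2^4 * 4079; sigma = (1 + 2 + 4 + 8 + 16) * (1 + 4079) = 31 * 4080 = 126480; answer 126480
Stage 2: B1 = 126480; d = 3; cross terms: (-3*3 - 36*21)=-765, (36*32 - -40*3)=1272, (-40*21 - -3*32)=-744; twice the area = |-237| = 237; area = 237/2; answer 237/2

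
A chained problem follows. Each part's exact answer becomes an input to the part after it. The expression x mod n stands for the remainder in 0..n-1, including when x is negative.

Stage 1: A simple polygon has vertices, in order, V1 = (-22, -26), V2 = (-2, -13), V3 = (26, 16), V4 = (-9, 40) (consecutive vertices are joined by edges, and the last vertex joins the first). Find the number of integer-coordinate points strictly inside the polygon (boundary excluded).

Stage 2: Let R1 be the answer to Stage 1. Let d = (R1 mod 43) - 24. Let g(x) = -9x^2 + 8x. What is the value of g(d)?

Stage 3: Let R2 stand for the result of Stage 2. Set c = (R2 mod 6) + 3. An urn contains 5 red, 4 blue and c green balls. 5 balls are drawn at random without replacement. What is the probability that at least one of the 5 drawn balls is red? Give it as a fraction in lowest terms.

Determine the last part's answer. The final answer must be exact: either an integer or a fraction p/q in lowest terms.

257/264

Stage 1: cross terms: (-22*-13 - -2*-26)=234, (-2*16 - 26*-13)=306, (26*40 - -9*16)=1184, (-9*-26 - -22*40)=1114; twice the area = |2838| = 2838; area = 1419; boundary points = 1 + 1 + 1 + 1 = 4; strictly interior points = area - boundary/2 + 1 = 1418; answer 1418
Stage 2: R1 = 1418; d = 18; -9*(18)^2 + 8*(18)^1 = (-2916) + (144) = -2772; answer -2772
Stage 3: R2 = -2772; c = 3; total draws C(12,5) = 792; complement C(7,5) = 21; favorable 792 - 21 = 771; P = 257/264; answer 257/264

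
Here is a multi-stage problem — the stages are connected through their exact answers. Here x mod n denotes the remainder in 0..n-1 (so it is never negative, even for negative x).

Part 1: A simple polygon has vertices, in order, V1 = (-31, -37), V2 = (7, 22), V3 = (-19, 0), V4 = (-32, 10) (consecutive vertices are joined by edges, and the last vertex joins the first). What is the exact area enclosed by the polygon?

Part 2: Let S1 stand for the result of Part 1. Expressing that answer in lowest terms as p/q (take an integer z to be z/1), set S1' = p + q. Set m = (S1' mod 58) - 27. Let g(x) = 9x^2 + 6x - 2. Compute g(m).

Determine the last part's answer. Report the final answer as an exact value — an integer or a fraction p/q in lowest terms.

22

Part 1: cross terms: (-31*22 - 7*-37)=-423, (7*0 - -19*22)=418, (-19*10 - -32*0)=-190, (-32*-37 - -31*10)=1494; twice the area = |1299| = 1299; area = 1299/2; answer 1299/2
Part 2: S1 = 1299/2; threaded value p + q = 1301; m = -2; 9*(-2)^2 + 6*(-2)^1 - 2 = (36) + (-12) + (-2) = 22; answer 22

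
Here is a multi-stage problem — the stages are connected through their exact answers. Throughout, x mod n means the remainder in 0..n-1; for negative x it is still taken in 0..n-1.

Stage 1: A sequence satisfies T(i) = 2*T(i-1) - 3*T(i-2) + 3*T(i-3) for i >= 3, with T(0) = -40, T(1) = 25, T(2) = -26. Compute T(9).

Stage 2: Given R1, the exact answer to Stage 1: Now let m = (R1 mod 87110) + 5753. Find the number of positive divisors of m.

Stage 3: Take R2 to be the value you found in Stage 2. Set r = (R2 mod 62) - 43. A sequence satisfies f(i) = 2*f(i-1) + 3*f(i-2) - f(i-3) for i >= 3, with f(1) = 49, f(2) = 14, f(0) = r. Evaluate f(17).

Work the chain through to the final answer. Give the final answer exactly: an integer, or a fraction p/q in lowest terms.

500781694

Stage 1: T(3) = 2*(-26) - 3*(25) + 3*(-40) = -247; iterating: T(3)=-247, T(4)=-341, T(5)=-19, T(6)=244, T(7)=-478, T(8)=-1745, T(9)=-1324; answer -1324
Stage 2: R1 = -1324; m = 91539; 91539 = 3^2 * 7 * 1453; number of divisors = (2+1) * (1+1) * (1+1) = 12; answer 12
Stage 3: R2 = 12; r = -31; f(3) = 2*(14) + 3*(49) - 1*(-31) = 206; iterating: f(3)=206, f(4)=405, f(5)=1414, f(6)=3837, f(7)=11511, f(8)=33119, f(9)=96934, f(10)=281714, f(11)=821111, f(12)=2390430, f(13)=6962479, f(14)=20275137, f(15)=59047281, f(16)=171957494, f(17)=500781694; answer 500781694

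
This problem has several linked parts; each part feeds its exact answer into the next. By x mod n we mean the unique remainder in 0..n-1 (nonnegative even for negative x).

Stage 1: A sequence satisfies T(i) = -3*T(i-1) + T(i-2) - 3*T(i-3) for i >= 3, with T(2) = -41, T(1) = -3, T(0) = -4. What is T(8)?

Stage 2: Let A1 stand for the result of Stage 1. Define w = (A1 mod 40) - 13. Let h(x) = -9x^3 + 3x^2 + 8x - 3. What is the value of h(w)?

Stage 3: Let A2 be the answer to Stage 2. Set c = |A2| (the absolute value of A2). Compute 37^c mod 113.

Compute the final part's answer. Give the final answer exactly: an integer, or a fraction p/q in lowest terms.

Stage 1: T(3) = -3*(-41) + 1*(-3) - 3*(-4) = 132; iterating: T(3)=132, T(4)=-428, T(5)=1539, T(6)=-5441, T(7)=19146, T(8)=-67496; answer -67496
Stage 2: A1 = -67496; w = 11; -9*(11)^3 + 3*(11)^2 + 8*(11)^1 - 3 = (-11979) + (363) + (88) + (-3) = -11531; answer -11531
Stage 3: A2 = -11531; c = 11531; squarings mod 113: 37^1=37, 37^2=13, 37^4=56, 37^8=85, 37^16=106, 37^32=49, 37^64=28, 37^128=106, 37^256=49, 37^512=28, 37^1024=106, 37^2048=49, 37^4096=28, 37^8192=106; 37^11531 = 37^1 * 37^2 * 37^8 * 37^256 * 37^1024 * 37^2048 * 37^8192 = 3 (mod 113); answer 3

3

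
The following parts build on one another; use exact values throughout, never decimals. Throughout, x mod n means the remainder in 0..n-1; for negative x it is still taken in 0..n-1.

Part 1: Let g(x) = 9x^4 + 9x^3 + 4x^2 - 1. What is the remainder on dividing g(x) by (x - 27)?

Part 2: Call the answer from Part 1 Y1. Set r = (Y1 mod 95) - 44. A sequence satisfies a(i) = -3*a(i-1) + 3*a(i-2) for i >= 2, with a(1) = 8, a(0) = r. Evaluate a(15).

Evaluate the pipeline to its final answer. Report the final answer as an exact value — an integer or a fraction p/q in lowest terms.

1088008443

Part 1: remainder = value at the root: 9*(27)^4 + 9*(27)^3 + 4*(27)^2 - 1 = (4782969) + (177147) + (2916) + (-1) = 4963031; answer 4963031
Part 2: Y1 = 4963031; r = -3; a(2) = -3*(8) + 3*(-3) = -33; iterating: a(2)=-33, a(3)=123, a(4)=-468, a(5)=1773, a(6)=-6723, a(7)=25488, a(8)=-96633, a(9)=366363, a(10)=-1388988, a(11)=5266053, a(12)=-19965123, a(13)=75693528, a(14)=-286975953, a(15)=1088008443; answer 1088008443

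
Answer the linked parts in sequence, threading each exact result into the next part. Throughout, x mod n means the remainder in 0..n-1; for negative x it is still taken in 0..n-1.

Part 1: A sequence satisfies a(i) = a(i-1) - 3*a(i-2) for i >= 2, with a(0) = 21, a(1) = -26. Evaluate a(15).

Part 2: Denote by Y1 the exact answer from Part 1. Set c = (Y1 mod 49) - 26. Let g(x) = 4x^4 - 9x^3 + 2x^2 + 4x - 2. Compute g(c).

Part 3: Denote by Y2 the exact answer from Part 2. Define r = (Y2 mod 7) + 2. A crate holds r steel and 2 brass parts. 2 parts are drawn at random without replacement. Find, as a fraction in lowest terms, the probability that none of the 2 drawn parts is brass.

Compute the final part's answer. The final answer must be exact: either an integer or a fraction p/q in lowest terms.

Part 1: a(2) = 1*(-26) - 3*(21) = -89; iterating: a(2)=-89, a(3)=-11, a(4)=256, a(5)=289, a(6)=-479, a(7)=-1346, a(8)=91, a(9)=4129, a(10)=3856, a(11)=-8531, a(12)=-20099, a(13)=5494, a(14)=65791, a(15)=49309; answer 49309
Part 2: Y1 = 49309; c = -11; 4*(-11)^4 - 9*(-11)^3 + 2*(-11)^2 + 4*(-11)^1 - 2 = (58564) + (11979) + (242) + (-44) + (-2) = 70739; answer 70739
Part 3: Y2 = 70739; r = 6; total draws C(8,2) = 28; favorable C(6,2) = 15; P = 15/28; answer 15/28

15/28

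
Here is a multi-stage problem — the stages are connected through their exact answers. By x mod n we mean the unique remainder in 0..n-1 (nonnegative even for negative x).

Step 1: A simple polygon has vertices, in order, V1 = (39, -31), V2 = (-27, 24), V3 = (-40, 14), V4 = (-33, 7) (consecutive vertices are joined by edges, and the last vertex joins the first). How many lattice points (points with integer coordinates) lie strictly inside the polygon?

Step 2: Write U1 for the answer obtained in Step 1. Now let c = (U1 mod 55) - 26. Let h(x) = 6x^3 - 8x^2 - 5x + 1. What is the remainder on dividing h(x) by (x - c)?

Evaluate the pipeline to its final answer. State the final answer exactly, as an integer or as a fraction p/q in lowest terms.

-6

Step 1: cross terms: (39*24 - -27*-31)=99, (-27*14 - -40*24)=582, (-40*7 - -33*14)=182, (-33*-31 - 39*7)=750; twice the area = |1613| = 1613; area = 1613/2; boundary points = 11 + 1 + 7 + 2 = 21; strictly interior points = area - boundary/2 + 1 = 797; answer 797
Step 2: U1 = 797; c = 1; remainder = value at the root: 6*(1)^3 - 8*(1)^2 - 5*(1)^1 + 1 = (6) + (-8) + (-5) + (1) = -6; answer -6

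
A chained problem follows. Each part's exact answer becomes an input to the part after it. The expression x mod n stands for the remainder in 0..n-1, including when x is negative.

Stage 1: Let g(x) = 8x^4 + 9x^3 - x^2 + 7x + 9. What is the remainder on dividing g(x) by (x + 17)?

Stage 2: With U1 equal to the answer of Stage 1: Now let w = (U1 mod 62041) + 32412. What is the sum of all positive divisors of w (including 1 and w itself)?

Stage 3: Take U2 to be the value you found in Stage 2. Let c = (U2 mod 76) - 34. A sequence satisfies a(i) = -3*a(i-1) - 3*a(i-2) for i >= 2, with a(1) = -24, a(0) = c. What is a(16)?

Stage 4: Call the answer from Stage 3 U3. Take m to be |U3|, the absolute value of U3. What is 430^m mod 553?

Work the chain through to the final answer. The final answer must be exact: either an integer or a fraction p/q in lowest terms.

Stage 1: remainder = value at the root: 8*(-17)^4 + 9*(-17)^3 - 1*(-17)^2 + 7*(-17)^1 + 9 = (668168) + (-44217) + (-289) + (-119) + (9) = 623552; answer 623552
Stage 2: U1 = 623552; w = 35554; 35554 = 2 * 29 * 613; sigma = (1 + 2) * (1 + 29) * (1 + 613) = 3 * 30 * 614 = 55260; answer 55260
Stage 3: U2 = 55260; c = -26; a(2) = -3*(-24) - 3*(-26) = 150; iterating: a(2)=150, a(3)=-378, a(4)=684, a(5)=-918, a(6)=702, a(7)=648, a(8)=-4050, a(9)=10206, a(10)=-18468, a(11)=24786, a(12)=-18954, a(13)=-17496, a(14)=109350, a(15)=-275562, a(16)=498636; answer 498636
Stage 4: U3 = 498636; m = 498636; squarings mod 553: 430^1=430, 430^2=198, 430^4=494, 430^8=163, 430^16=25, 430^32=72, 430^64=207, 430^128=268, 430^256=487, 430^512=485, 430^1024=200, 430^2048=184, 430^4096=123, 430^8192=198, 430^16384=494, 430^32768=163, 430^65536=25, 430^131072=72, 430^262144=207; 430^498636 = 430^4 * 430^8 * 430^64 * 430^128 * 430^256 * 430^512 * 430^2048 * 430^4096 * 430^32768 * 430^65536 * 430^131072 * 430^262144 = 512 (mod 553); answer 512

512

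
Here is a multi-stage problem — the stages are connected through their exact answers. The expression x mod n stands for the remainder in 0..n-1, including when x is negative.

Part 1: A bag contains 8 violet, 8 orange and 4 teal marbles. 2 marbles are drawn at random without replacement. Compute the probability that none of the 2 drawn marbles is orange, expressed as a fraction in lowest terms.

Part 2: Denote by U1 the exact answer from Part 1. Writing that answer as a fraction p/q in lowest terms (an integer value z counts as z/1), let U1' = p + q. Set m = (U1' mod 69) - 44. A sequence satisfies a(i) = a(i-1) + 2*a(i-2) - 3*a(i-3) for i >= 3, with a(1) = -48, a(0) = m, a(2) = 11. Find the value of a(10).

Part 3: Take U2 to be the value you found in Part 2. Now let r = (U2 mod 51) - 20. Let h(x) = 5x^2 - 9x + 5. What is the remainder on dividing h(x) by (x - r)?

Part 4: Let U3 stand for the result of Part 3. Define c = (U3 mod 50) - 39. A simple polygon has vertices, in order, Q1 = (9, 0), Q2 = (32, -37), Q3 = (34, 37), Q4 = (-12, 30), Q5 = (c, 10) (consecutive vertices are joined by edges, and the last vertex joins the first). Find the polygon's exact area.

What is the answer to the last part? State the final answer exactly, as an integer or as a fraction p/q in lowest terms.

4443/2

Part 1: total draws C(20,2) = 190; favorable C(12,2) = 66; P = 33/95; answer 33/95
Part 2: U1 = 33/95; threaded value p + q = 128; m = 15; a(3) = 1*(11) + 2*(-48) - 3*(15) = -130; iterating: a(3)=-130, a(4)=36, a(5)=-257, a(6)=205, a(7)=-417, a(8)=764, a(9)=-685, a(10)=2094; answer 2094
Part 3: U2 = 2094; r = -17; remainder = value at the root: 5*(-17)^2 - 9*(-17)^1 + 5 = (1445) + (153) + (5) = 1603; answer 1603
Part 4: U3 = 1603; c = -36; cross terms: (9*-37 - 32*0)=-333, (32*37 - 34*-37)=2442, (34*30 - -12*37)=1464, (-12*10 - -36*30)=960, (-36*0 - 9*10)=-90; twice the area = |4443| = 4443; area = 4443/2; answer 4443/2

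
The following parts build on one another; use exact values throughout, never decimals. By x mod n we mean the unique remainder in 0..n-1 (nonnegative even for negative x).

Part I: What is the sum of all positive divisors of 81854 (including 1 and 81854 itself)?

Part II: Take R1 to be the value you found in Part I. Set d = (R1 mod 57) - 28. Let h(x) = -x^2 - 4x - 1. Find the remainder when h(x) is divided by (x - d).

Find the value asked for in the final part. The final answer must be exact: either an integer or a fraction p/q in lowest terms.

-397

Part I: 81854 = 2 * 40927; sigma = (1 + 2) * (1 + 40927) = 3 * 40928 = 122784; answer 122784
Part II: R1 = 122784; d = -22; remainder = value at the root: -1*(-22)^2 - 4*(-22)^1 - 1 = (-484) + (88) + (-1) = -397; answer -397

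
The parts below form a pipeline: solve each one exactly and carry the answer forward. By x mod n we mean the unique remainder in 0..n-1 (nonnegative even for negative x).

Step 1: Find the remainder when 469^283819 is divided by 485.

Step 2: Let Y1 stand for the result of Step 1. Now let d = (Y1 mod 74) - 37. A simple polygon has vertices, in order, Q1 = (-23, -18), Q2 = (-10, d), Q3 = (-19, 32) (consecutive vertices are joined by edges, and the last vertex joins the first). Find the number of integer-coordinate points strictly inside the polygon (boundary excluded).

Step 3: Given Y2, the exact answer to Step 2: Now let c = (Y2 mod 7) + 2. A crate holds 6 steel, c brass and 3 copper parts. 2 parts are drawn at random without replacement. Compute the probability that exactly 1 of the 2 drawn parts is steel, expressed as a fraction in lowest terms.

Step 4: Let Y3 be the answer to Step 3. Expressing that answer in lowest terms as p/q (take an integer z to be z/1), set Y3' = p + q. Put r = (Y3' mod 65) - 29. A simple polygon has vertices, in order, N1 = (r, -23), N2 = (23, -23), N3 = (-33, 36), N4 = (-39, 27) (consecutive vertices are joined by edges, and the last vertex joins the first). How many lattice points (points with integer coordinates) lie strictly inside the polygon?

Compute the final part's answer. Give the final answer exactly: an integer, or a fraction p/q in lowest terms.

Step 1: squarings mod 485: 469^1=469, 469^2=256, 469^4=61, 469^8=326, 469^16=61, 469^32=326, 469^64=61, 469^128=326, 469^256=61, 469^512=326, 469^1024=61, 469^2048=326, 469^4096=61, 469^8192=326, 469^16384=61, 469^32768=326, 469^65536=61, 469^131072=326, 469^262144=61; 469^283819 = 469^1 * 469^2 * 469^8 * 469^32 * 469^128 * 469^1024 * 469^4096 * 469^16384 * 469^262144 = 404 (mod 485); answer 404
Step 2: Y1 = 404; d = -3; cross terms: (-23*-3 - -10*-18)=-111, (-10*32 - -19*-3)=-377, (-19*-18 - -23*32)=1078; twice the area = |590| = 590; area = 295; boundary points = 1 + 1 + 2 = 4; strictly interior points = area - boundary/2 + 1 = 294; answer 294
Step 3: Y2 = 294; c = 2; total draws C(11,2) = 55; favorable C(6,1)*C(5,1) = 30; P = 6/11; answer 6/11
Step 4: Y3 = 6/11; threaded value p + q = 17; r = -12; cross terms: (-12*-23 - 23*-23)=805, (23*36 - -33*-23)=69, (-33*27 - -39*36)=513, (-39*-23 - -12*27)=1221; twice the area = |2608| = 2608; area = 1304; boundary points = 35 + 1 + 3 + 1 = 40; strictly interior points = area - boundary/2 + 1 = 1285; answer 1285

1285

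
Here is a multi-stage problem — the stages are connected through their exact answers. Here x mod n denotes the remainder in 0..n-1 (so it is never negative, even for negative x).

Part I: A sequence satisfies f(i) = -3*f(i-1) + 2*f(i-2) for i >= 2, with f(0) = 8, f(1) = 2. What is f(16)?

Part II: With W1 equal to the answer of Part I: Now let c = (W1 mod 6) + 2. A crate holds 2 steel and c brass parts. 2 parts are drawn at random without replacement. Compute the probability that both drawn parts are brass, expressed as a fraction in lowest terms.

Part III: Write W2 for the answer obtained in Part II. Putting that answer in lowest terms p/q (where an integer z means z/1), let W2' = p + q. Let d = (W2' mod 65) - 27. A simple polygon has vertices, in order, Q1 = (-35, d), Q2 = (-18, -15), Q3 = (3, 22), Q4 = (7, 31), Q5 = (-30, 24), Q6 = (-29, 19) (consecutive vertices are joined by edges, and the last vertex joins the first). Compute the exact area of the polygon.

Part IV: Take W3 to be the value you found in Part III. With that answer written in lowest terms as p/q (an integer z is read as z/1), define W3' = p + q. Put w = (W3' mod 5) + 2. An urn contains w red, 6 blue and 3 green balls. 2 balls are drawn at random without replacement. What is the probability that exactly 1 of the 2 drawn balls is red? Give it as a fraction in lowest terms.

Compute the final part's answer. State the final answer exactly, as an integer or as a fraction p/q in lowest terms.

6/13

Part I: f(2) = -3*(2) + 2*(8) = 10; iterating: f(2)=10, f(3)=-26, f(4)=98, f(5)=-346, f(6)=1234, f(7)=-4394, f(8)=15650, f(9)=-55738, f(10)=198514, f(11)=-707018, f(12)=2518082, f(13)=-8968282, f(14)=31941010, f(15)=-113759594, f(16)=405160802; answer 405160802
Part II: W1 = 405160802; c = 4; total draws C(6,2) = 15; favorable C(4,2) = 6; P = 2/5; answer 2/5
Part III: W2 = 2/5; threaded value p + q = 7; d = -20; cross terms: (-35*-15 - -18*-20)=165, (-18*22 - 3*-15)=-351, (3*31 - 7*22)=-61, (7*24 - -30*31)=1098, (-30*19 - -29*24)=126, (-29*-20 - -35*19)=1245; twice the area = |2222| = 2222; area = 1111; answer 1111
Part IV: W3 = 1111; threaded value p + q = 1112; w = 4; total draws C(13,2) = 78; favorable C(4,1)*C(9,1) = 36; P = 6/13; answer 6/13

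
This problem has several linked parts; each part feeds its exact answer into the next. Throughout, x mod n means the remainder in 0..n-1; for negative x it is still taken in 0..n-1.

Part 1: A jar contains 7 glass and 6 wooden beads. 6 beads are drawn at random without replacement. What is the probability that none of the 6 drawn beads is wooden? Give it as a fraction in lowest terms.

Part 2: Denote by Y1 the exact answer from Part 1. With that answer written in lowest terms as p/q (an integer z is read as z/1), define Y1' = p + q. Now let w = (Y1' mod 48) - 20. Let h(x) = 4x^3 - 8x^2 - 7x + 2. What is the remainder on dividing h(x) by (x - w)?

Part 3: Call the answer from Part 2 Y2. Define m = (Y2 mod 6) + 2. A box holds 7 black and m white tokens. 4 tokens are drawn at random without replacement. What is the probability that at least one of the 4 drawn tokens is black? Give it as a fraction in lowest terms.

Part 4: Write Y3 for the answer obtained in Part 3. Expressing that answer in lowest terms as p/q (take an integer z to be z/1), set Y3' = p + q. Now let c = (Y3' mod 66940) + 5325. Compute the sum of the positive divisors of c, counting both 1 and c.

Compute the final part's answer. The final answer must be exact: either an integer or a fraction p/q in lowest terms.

9072

Part 1: total draws C(13,6) = 1716; favorable C(7,6) = 7; P = 7/1716; answer 7/1716
Part 2: Y1 = 7/1716; threaded value p + q = 1723; w = 23; remainder = value at the root: 4*(23)^3 - 8*(23)^2 - 7*(23)^1 + 2 = (48668) + (-4232) + (-161) + (2) = 44277; answer 44277
Part 3: Y2 = 44277; m = 5; total draws C(12,4) = 495; complement C(5,4) = 5; favorable 495 - 5 = 490; P = 98/99; answer 98/99
Part 4: Y3 = 98/99; threaded value p + q = 197; c = 5522; 5522 = 2 * 11 * 251; sigma = (1 + 2) * (1 + 11) * (1 + 251) = 3 * 12 * 252 = 9072; answer 9072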